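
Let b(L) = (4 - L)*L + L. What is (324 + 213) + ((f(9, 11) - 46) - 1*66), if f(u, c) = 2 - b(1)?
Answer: 423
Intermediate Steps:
b(L) = L + L*(4 - L) (b(L) = L*(4 - L) + L = L + L*(4 - L))
f(u, c) = -2 (f(u, c) = 2 - (5 - 1*1) = 2 - (5 - 1) = 2 - 4 = -2)
(324 + 213) + ((f(9, 11) - 46) - 1*66) = (324 + 213) + ((-2 - 46) - 1*66) = 537 + (-48 - 66) = 537 - 114 = 423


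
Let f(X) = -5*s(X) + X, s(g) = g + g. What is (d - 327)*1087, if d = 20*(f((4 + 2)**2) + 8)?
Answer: -7225289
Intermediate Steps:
s(g) = 2*g
f(X) = -9*X (f(X) = -10*X + X = -9*X)
d = -6320 (d = 20*(-9*(4 + 2)**2 + 8) = 20*(-9*6**2 + 8) = 20*(-9*36 + 8) = 20*(-324 + 8) = 20*(-316) = -6320)
(d - 327)*1087 = (-6320 - 327)*1087 = -6647*1087 = -7225289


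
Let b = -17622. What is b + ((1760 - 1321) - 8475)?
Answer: -25658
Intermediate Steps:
b + ((1760 - 1321) - 8475) = -17622 + ((1760 - 1321) - 8475) = -17622 + (439 - 8475) = -17622 - 8036 = -25658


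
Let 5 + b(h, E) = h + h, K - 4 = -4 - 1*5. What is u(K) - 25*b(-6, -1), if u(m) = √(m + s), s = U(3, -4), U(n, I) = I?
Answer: 425 + 3*I ≈ 425.0 + 3.0*I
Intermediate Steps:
K = -5 (K = 4 + (-4 - 1*5) = 4 + (-4 - 5) = 4 - 9 = -5)
s = -4
u(m) = √(-4 + m) (u(m) = √(m - 4) = √(-4 + m))
b(h, E) = -5 + 2*h (b(h, E) = -5 + (h + h) = -5 + 2*h)
u(K) - 25*b(-6, -1) = √(-4 - 5) - 25*(-5 + 2*(-6)) = √(-9) - 25*(-5 - 12) = 3*I - 25*(-17) = 3*I + 425 = 425 + 3*I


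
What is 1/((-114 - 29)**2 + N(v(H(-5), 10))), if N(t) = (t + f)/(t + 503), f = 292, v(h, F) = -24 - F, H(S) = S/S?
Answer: 469/9590839 ≈ 4.8901e-5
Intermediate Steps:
H(S) = 1
N(t) = (292 + t)/(503 + t) (N(t) = (t + 292)/(t + 503) = (292 + t)/(503 + t))
1/((-114 - 29)**2 + N(v(H(-5), 10))) = 1/((-114 - 29)**2 + (292 + (-24 - 1*10))/(503 + (-24 - 1*10))) = 1/((-143)**2 + (292 + (-24 - 10))/(503 + (-24 - 10))) = 1/(20449 + (292 - 34)/(503 - 34)) = 1/(20449 + 258/469) = 1/(9590839/469) = 469/9590839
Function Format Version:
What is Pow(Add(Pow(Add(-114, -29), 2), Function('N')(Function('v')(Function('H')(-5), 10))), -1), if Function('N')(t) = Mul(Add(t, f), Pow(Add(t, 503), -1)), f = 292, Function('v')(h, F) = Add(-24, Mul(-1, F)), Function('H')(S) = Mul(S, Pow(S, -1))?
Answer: Rational(469, 9590839) ≈ 4.8901e-5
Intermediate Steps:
Function('H')(S) = 1
Function('N')(t) = Mul(Pow(Add(503, t), -1), Add(292, t)) (Function('N')(t) = Mul(Add(t, 292), Pow(Add(t, 503), -1)) = Mul(Add(292, t), Pow(Add(503, t), -1)) = Mul(Pow(Add(503, t), -1), Add(292, t)))
Pow(Add(Pow(Add(-114, -29), 2), Function('N')(Function('v')(Function('H')(-5), 10))), -1) = Pow(Add(Pow(Add(-114, -29), 2), Mul(Pow(Add(503, Add(-24, Mul(-1, 10))), -1), Add(292, Add(-24, Mul(-1, 10))))), -1) = Pow(Add(Pow(-143, 2), Mul(Pow(Add(503, Add(-24, -10)), -1), Add(292, Add(-24, -10)))), -1) = Pow(Add(20449, Mul(Pow(Add(503, -34), -1), Add(292, -34))), -1) = Pow(Add(20449, Mul(Pow(469, -1), 258)), -1) = Pow(Add(20449, Mul(Rational(1, 469), 258)), -1) = Pow(Add(20449, Rational(258, 469)), -1) = Pow(Rational(9590839, 469), -1) = Rational(469, 9590839)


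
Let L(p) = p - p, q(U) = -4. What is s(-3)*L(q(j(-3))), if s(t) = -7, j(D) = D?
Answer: 0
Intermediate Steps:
L(p) = 0
s(-3)*L(q(j(-3))) = -7*0 = 0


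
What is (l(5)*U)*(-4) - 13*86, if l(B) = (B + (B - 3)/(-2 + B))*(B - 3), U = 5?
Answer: -4034/3 ≈ -1344.7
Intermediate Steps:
l(B) = (-3 + B)*(B + (-3 + B)/(-2 + B)) (l(B) = (B + (-3 + B)/(-2 + B))*(-3 + B) = (-3 + B)*(B + (-3 + B)/(-2 + B)))
(l(5)*U)*(-4) - 13*86 = (((9 + 5³ - 4*5²)/(-2 + 5))*5)*(-4) - 13*86 = (((9 + 125 - 4*25)/3)*5)*(-4) - 1118 = (((9 + 125 - 100)/3)*5)*(-4) - 1118 = (((⅓)*34)*5)*(-4) - 1118 = ((34/3)*5)*(-4) - 1118 = (170/3)*(-4) - 1118 = -680/3 - 1118 = -4034/3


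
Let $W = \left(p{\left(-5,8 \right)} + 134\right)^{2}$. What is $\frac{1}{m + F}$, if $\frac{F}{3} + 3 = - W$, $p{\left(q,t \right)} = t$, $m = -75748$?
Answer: $- \frac{1}{136249} \approx -7.3395 \cdot 10^{-6}$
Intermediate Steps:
$W = 20164$ ($W = \left(8 + 134\right)^{2} = 142^{2} = 20164$)
$F = -60501$ ($F = -9 + 3 \left(\left(-1\right) 20164\right) = -9 + 3 \left(-20164\right) = -9 - 60492 = -60501$)
$\frac{1}{m + F} = \frac{1}{-75748 - 60501} = \frac{1}{-136249} = - \frac{1}{136249}$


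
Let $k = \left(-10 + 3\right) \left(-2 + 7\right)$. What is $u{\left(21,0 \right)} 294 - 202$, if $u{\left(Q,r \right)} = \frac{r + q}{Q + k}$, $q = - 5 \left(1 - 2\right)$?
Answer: $-307$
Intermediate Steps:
$q = 5$ ($q = \left(-5\right) \left(-1\right) = 5$)
$k = -35$ ($k = \left(-7\right) 5 = -35$)
$u{\left(Q,r \right)} = \frac{5 + r}{-35 + Q}$ ($u{\left(Q,r \right)} = \frac{r + 5}{Q - 35} = \frac{5 + r}{-35 + Q}$)
$u{\left(21,0 \right)} 294 - 202 = \frac{5 + 0}{-35 + 21} \cdot 294 - 202 = \frac{1}{-14} \cdot 5 \cdot 294 - 202 = \left(- \frac{1}{14}\right) 5 \cdot 294 - 202 = \left(- \frac{5}{14}\right) 294 - 202 = -105 - 202 = -307$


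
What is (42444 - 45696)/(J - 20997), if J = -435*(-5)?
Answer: 542/3137 ≈ 0.17278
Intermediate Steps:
J = 2175
(42444 - 45696)/(J - 20997) = (42444 - 45696)/(2175 - 20997) = -3252/(-18822) = -3252*(-1/18822) = 542/3137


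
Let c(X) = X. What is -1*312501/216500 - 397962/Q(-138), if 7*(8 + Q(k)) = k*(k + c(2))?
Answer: -38059933107/253196750 ≈ -150.32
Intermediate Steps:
Q(k) = -8 + k*(2 + k)/7 (Q(k) = -8 + (k*(k + 2))/7 = -8 + (k*(2 + k))/7 = -8 + k*(2 + k)/7)
-1*312501/216500 - 397962/Q(-138) = -1*312501/216500 - 397962/(-8 + (⅐)*(-138)² + (2/7)*(-138)) = -312501*1/216500 - 397962/(-8 + (⅐)*19044 - 276/7) = -312501/216500 - 397962/(-8 + 19044/7 - 276/7) = -312501/216500 - 397962/18712/7 = -312501/216500 - 397962*7/18712 = -312501/216500 - 1392867/9356 = -38059933107/253196750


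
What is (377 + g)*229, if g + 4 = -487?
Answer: -26106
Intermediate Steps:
g = -491 (g = -4 - 487 = -491)
(377 + g)*229 = (377 - 491)*229 = -114*229 = -26106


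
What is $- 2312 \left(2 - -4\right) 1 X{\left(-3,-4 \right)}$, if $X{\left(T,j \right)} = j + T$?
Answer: $97104$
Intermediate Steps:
$X{\left(T,j \right)} = T + j$
$- 2312 \left(2 - -4\right) 1 X{\left(-3,-4 \right)} = - 2312 \left(2 - -4\right) 1 \left(-3 - 4\right) = - 2312 \left(2 + 4\right) 1 \left(-7\right) = - 2312 \cdot 6 \cdot 1 \left(-7\right) = - 2312 \cdot 6 \left(-7\right) = \left(-2312\right) \left(-42\right) = 97104$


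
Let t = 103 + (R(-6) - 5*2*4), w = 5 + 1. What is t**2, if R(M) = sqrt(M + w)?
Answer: 3969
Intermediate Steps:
w = 6
R(M) = sqrt(6 + M) (R(M) = sqrt(M + 6) = sqrt(6 + M))
t = 63 (t = 103 + (sqrt(6 - 6) - 5*2*4) = 103 + (sqrt(0) - 5*8) = 103 + (0 - 1*40) = 103 + (0 - 40) = 103 - 40 = 63)
t**2 = 63**2 = 3969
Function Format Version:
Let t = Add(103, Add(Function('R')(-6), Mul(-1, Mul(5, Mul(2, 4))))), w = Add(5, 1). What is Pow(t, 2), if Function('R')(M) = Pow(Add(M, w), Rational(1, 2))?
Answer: 3969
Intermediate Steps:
w = 6
Function('R')(M) = Pow(Add(6, M), Rational(1, 2)) (Function('R')(M) = Pow(Add(M, 6), Rational(1, 2)) = Pow(Add(6, M), Rational(1, 2)))
t = 63 (t = Add(103, Add(Pow(Add(6, -6), Rational(1, 2)), Mul(-1, Mul(5, Mul(2, 4))))) = Add(103, Add(Pow(0, Rational(1, 2)), Mul(-1, Mul(5, 8)))) = Add(103, Add(0, Mul(-1, 40))) = Add(103, Add(0, -40)) = Add(103, -40) = 63)
Pow(t, 2) = Pow(63, 2) = 3969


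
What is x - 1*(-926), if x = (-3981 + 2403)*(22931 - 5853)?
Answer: -26948158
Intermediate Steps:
x = -26949084 (x = -1578*17078 = -26949084)
x - 1*(-926) = -26949084 - 1*(-926) = -26949084 + 926 = -26948158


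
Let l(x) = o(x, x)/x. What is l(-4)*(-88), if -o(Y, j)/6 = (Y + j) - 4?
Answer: 1584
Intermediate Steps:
o(Y, j) = 24 - 6*Y - 6*j (o(Y, j) = -6*((Y + j) - 4) = -6*(-4 + Y + j) = 24 - 6*Y - 6*j)
l(x) = (24 - 12*x)/x (l(x) = (24 - 6*x - 6*x)/x = (24 - 12*x)/x)
l(-4)*(-88) = (-12 + 24/(-4))*(-88) = (-12 + 24*(-¼))*(-88) = (-12 - 6)*(-88) = -18*(-88) = 1584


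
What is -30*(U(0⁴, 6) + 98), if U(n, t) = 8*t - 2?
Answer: -4320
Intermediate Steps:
U(n, t) = -2 + 8*t
-30*(U(0⁴, 6) + 98) = -30*((-2 + 8*6) + 98) = -30*((-2 + 48) + 98) = -30*(46 + 98) = -30*144 = -4320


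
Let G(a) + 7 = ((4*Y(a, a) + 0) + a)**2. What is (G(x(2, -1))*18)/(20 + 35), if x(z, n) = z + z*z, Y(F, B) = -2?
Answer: -54/55 ≈ -0.98182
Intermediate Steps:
x(z, n) = z + z**2
G(a) = -7 + (-8 + a)**2 (G(a) = -7 + ((4*(-2) + 0) + a)**2 = -7 + ((-8 + 0) + a)**2 = -7 + (-8 + a)**2)
(G(x(2, -1))*18)/(20 + 35) = ((-7 + (-8 + 2*(1 + 2))**2)*18)/(20 + 35) = ((-7 + (-8 + 2*3)**2)*18)/55 = ((-7 + (-8 + 6)**2)*18)*(1/55) = ((-7 + (-2)**2)*18)*(1/55) = ((-7 + 4)*18)*(1/55) = -3*18*(1/55) = -54*1/55 = -54/55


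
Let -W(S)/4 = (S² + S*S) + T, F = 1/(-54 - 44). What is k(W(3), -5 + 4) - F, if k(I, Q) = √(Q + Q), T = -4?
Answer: 1/98 + I*√2 ≈ 0.010204 + 1.4142*I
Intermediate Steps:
F = -1/98 (F = 1/(-98) = -1/98 ≈ -0.010204)
W(S) = 16 - 8*S² (W(S) = -4*((S² + S*S) - 4) = -4*((S² + S²) - 4) = -4*(2*S² - 4) = -4*(-4 + 2*S²) = 16 - 8*S²)
k(I, Q) = √2*√Q (k(I, Q) = √(2*Q) = √2*√Q)
k(W(3), -5 + 4) - F = √2*√(-5 + 4) - 1*(-1/98) = √2*√(-1) + 1/98 = √2*I + 1/98 = I*√2 + 1/98 = 1/98 + I*√2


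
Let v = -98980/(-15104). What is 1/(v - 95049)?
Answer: -3776/358880279 ≈ -1.0522e-5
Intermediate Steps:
v = 24745/3776 (v = -98980*(-1/15104) = 24745/3776 ≈ 6.5532)
1/(v - 95049) = 1/(24745/3776 - 95049) = 1/(-358880279/3776) = -3776/358880279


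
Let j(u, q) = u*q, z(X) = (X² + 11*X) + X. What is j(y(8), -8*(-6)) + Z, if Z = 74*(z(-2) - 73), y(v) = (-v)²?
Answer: -3810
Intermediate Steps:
z(X) = X² + 12*X
y(v) = v²
j(u, q) = q*u
Z = -6882 (Z = 74*(-2*(12 - 2) - 73) = 74*(-2*10 - 73) = 74*(-20 - 73) = 74*(-93) = -6882)
j(y(8), -8*(-6)) + Z = -8*(-6)*8² - 6882 = 48*64 - 6882 = 3072 - 6882 = -3810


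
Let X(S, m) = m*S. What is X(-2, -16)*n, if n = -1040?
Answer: -33280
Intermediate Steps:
X(S, m) = S*m
X(-2, -16)*n = -2*(-16)*(-1040) = 32*(-1040) = -33280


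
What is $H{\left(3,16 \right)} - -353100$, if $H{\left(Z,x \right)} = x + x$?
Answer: $353132$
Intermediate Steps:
$H{\left(Z,x \right)} = 2 x$
$H{\left(3,16 \right)} - -353100 = 2 \cdot 16 - -353100 = 32 + 353100 = 353132$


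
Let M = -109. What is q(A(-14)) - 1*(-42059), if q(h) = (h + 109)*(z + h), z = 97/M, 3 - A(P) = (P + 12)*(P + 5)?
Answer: 4421623/109 ≈ 40565.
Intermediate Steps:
A(P) = 3 - (5 + P)*(12 + P) (A(P) = 3 - (P + 12)*(P + 5) = 3 - (12 + P)*(5 + P) = 3 - (5 + P)*(12 + P))
z = -97/109 (z = 97/(-109) = 97*(-1/109) = -97/109 ≈ -0.88991)
q(h) = (109 + h)*(-97/109 + h) (q(h) = (h + 109)*(-97/109 + h) = (109 + h)*(-97/109 + h))
q(A(-14)) - 1*(-42059) = (-97 + (-57 - 1*(-14)**2 - 17*(-14))**2 + 11784*(-57 - 1*(-14)**2 - 17*(-14))/109) - 1*(-42059) = (-97 + (-57 - 1*196 + 238)**2 + 11784*(-57 - 1*196 + 238)/109) + 42059 = (-97 + (-57 - 196 + 238)**2 + 11784*(-57 - 196 + 238)/109) + 42059 = (-97 + (-15)**2 + (11784/109)*(-15)) + 42059 = (-97 + 225 - 176760/109) + 42059 = -162808/109 + 42059 = 4421623/109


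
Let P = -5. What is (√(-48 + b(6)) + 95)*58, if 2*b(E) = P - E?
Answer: 5510 + 29*I*√214 ≈ 5510.0 + 424.23*I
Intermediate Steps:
b(E) = -5/2 - E/2 (b(E) = (-5 - E)/2 = -5/2 - E/2)
(√(-48 + b(6)) + 95)*58 = (√(-48 + (-5/2 - ½*6)) + 95)*58 = (√(-48 + (-5/2 - 3)) + 95)*58 = (√(-48 - 11/2) + 95)*58 = (√(-107/2) + 95)*58 = (I*√214/2 + 95)*58 = (95 + I*√214/2)*58 = 5510 + 29*I*√214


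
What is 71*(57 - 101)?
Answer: -3124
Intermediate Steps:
71*(57 - 101) = 71*(-44) = -3124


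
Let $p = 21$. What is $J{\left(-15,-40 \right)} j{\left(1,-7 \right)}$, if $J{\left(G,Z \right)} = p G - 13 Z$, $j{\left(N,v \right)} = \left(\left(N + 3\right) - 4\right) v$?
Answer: $0$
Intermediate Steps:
$j{\left(N,v \right)} = v \left(-1 + N\right)$ ($j{\left(N,v \right)} = \left(\left(3 + N\right) - 4\right) v = \left(-1 + N\right) v = v \left(-1 + N\right)$)
$J{\left(G,Z \right)} = - 13 Z + 21 G$ ($J{\left(G,Z \right)} = 21 G - 13 Z = - 13 Z + 21 G$)
$J{\left(-15,-40 \right)} j{\left(1,-7 \right)} = \left(\left(-13\right) \left(-40\right) + 21 \left(-15\right)\right) \left(- 7 \left(-1 + 1\right)\right) = \left(520 - 315\right) \left(\left(-7\right) 0\right) = 205 \cdot 0 = 0$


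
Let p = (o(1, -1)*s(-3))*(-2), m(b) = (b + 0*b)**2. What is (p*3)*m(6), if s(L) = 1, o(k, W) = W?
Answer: 216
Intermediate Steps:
m(b) = b**2 (m(b) = (b + 0)**2 = b**2)
p = 2 (p = -1*1*(-2) = -1*(-2) = 2)
(p*3)*m(6) = (2*3)*6**2 = 6*36 = 216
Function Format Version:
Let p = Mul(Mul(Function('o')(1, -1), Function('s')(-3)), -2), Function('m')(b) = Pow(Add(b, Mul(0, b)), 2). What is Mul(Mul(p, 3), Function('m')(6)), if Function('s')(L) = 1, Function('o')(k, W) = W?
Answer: 216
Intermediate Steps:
Function('m')(b) = Pow(b, 2) (Function('m')(b) = Pow(Add(b, 0), 2) = Pow(b, 2))
p = 2 (p = Mul(Mul(-1, 1), -2) = Mul(-1, -2) = 2)
Mul(Mul(p, 3), Function('m')(6)) = Mul(Mul(2, 3), Pow(6, 2)) = Mul(6, 36) = 216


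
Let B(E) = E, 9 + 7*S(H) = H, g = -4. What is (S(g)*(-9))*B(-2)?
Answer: -234/7 ≈ -33.429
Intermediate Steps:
S(H) = -9/7 + H/7
(S(g)*(-9))*B(-2) = ((-9/7 + (1/7)*(-4))*(-9))*(-2) = ((-9/7 - 4/7)*(-9))*(-2) = -13/7*(-9)*(-2) = (117/7)*(-2) = -234/7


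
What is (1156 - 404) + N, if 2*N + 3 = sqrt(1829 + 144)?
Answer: 1501/2 + sqrt(1973)/2 ≈ 772.71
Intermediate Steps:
N = -3/2 + sqrt(1973)/2 (N = -3/2 + sqrt(1829 + 144)/2 = -3/2 + sqrt(1973)/2 ≈ 20.709)
(1156 - 404) + N = (1156 - 404) + (-3/2 + sqrt(1973)/2) = 752 + (-3/2 + sqrt(1973)/2) = 1501/2 + sqrt(1973)/2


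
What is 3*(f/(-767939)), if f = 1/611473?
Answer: -3/469573964147 ≈ -6.3888e-12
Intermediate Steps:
f = 1/611473 ≈ 1.6354e-6
3*(f/(-767939)) = 3*((1/611473)/(-767939)) = 3*((1/611473)*(-1/767939)) = 3*(-1/469573964147) = -3/469573964147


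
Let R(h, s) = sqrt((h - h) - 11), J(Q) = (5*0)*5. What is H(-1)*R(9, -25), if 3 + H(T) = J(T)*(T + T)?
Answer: -3*I*sqrt(11) ≈ -9.9499*I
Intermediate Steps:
J(Q) = 0 (J(Q) = 0*5 = 0)
H(T) = -3 (H(T) = -3 + 0*(T + T) = -3 + 0*(2*T) = -3 + 0 = -3)
R(h, s) = I*sqrt(11) (R(h, s) = sqrt(0 - 11) = sqrt(-11) = I*sqrt(11))
H(-1)*R(9, -25) = -3*I*sqrt(11)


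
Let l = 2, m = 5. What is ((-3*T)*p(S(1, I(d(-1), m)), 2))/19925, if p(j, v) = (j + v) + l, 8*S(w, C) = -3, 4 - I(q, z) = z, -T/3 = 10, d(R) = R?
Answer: 261/15940 ≈ 0.016374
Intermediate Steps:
T = -30 (T = -3*10 = -30)
I(q, z) = 4 - z
S(w, C) = -3/8 (S(w, C) = (⅛)*(-3) = -3/8)
p(j, v) = 2 + j + v (p(j, v) = (j + v) + 2 = 2 + j + v)
((-3*T)*p(S(1, I(d(-1), m)), 2))/19925 = ((-3*(-30))*(2 - 3/8 + 2))/19925 = (90*(29/8))*(1/19925) = (1305/4)*(1/19925) = 261/15940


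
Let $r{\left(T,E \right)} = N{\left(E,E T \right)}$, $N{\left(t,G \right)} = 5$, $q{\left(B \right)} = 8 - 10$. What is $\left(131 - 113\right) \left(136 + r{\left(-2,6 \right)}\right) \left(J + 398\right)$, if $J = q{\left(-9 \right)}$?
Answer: $1005048$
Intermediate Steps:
$q{\left(B \right)} = -2$
$r{\left(T,E \right)} = 5$
$J = -2$
$\left(131 - 113\right) \left(136 + r{\left(-2,6 \right)}\right) \left(J + 398\right) = \left(131 - 113\right) \left(136 + 5\right) \left(-2 + 398\right) = 18 \cdot 141 \cdot 396 = 2538 \cdot 396 = 1005048$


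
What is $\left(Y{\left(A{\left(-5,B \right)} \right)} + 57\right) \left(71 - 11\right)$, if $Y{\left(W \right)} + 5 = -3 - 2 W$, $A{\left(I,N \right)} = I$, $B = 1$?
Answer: $3540$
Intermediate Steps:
$Y{\left(W \right)} = -8 - 2 W$ ($Y{\left(W \right)} = -5 - \left(3 + 2 W\right) = -8 - 2 W$)
$\left(Y{\left(A{\left(-5,B \right)} \right)} + 57\right) \left(71 - 11\right) = \left(\left(-8 - -10\right) + 57\right) \left(71 - 11\right) = \left(\left(-8 + 10\right) + 57\right) 60 = \left(2 + 57\right) 60 = 59 \cdot 60 = 3540$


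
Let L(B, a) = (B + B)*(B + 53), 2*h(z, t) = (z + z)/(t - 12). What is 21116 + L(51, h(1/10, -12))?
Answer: 31724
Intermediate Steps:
h(z, t) = z/(-12 + t) (h(z, t) = ((z + z)/(t - 12))/2 = ((2*z)/(-12 + t))/2 = (2*z/(-12 + t))/2 = z/(-12 + t))
L(B, a) = 2*B*(53 + B) (L(B, a) = (2*B)*(53 + B) = 2*B*(53 + B))
21116 + L(51, h(1/10, -12)) = 21116 + 2*51*(53 + 51) = 21116 + 2*51*104 = 21116 + 10608 = 31724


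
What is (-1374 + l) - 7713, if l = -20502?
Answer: -29589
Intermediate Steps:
(-1374 + l) - 7713 = (-1374 - 20502) - 7713 = -21876 - 7713 = -29589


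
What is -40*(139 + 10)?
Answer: -5960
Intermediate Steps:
-40*(139 + 10) = -40*149 = -5960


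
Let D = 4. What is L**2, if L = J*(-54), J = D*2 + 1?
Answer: 236196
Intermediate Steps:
J = 9 (J = 4*2 + 1 = 8 + 1 = 9)
L = -486 (L = 9*(-54) = -486)
L**2 = (-486)**2 = 236196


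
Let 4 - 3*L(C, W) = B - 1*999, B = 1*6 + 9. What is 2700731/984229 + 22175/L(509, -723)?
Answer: 68144156453/972418252 ≈ 70.077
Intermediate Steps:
B = 15 (B = 6 + 9 = 15)
L(C, W) = 988/3 (L(C, W) = 4/3 - (15 - 1*999)/3 = 4/3 - (15 - 999)/3 = 4/3 - ⅓*(-984) = 4/3 + 328 = 988/3)
2700731/984229 + 22175/L(509, -723) = 2700731/984229 + 22175/(988/3) = 2700731*(1/984229) + 22175*(3/988) = 2700731/984229 + 66525/988 = 68144156453/972418252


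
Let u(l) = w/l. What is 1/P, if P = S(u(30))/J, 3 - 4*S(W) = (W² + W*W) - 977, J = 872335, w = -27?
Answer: 174467000/48919 ≈ 3566.4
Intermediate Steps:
u(l) = -27/l
S(W) = 245 - W²/2 (S(W) = ¾ - ((W² + W*W) - 977)/4 = ¾ - ((W² + W²) - 977)/4 = ¾ - (2*W² - 977)/4 = ¾ - (-977 + 2*W²)/4 = ¾ + (977/4 - W²/2) = 245 - W²/2)
P = 48919/174467000 (P = (245 - (-27/30)²/2)/872335 = (245 - (-27*1/30)²/2)*(1/872335) = (245 - (-9/10)²/2)*(1/872335) = (245 - ½*81/100)*(1/872335) = (245 - 81/200)*(1/872335) = (48919/200)*(1/872335) = 48919/174467000 ≈ 0.00028039)
1/P = 1/(48919/174467000) = 174467000/48919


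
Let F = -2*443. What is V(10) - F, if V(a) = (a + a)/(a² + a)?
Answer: 9748/11 ≈ 886.18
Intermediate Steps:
F = -886
V(a) = 2*a/(a + a²) (V(a) = (2*a)/(a + a²) = 2*a/(a + a²))
V(10) - F = 2/(1 + 10) - 1*(-886) = 2/11 + 886 = 9748/11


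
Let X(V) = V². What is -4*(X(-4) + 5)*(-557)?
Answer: 46788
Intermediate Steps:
-4*(X(-4) + 5)*(-557) = -4*((-4)² + 5)*(-557) = -4*(16 + 5)*(-557) = -4*21*(-557) = -84*(-557) = 46788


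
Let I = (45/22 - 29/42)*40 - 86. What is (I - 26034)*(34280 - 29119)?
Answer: -31075413200/231 ≈ -1.3453e+8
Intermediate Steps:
I = -7346/231 (I = (45*(1/22) - 29*1/42)*40 - 86 = (45/22 - 29/42)*40 - 86 = (313/231)*40 - 86 = 12520/231 - 86 = -7346/231 ≈ -31.801)
(I - 26034)*(34280 - 29119) = (-7346/231 - 26034)*(34280 - 29119) = -6021200/231*5161 = -31075413200/231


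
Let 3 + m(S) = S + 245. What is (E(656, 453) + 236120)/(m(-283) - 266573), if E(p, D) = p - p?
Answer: -118060/133307 ≈ -0.88562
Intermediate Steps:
E(p, D) = 0
m(S) = 242 + S (m(S) = -3 + (S + 245) = -3 + (245 + S) = 242 + S)
(E(656, 453) + 236120)/(m(-283) - 266573) = (0 + 236120)/((242 - 283) - 266573) = 236120/(-41 - 266573) = 236120/(-266614) = 236120*(-1/266614) = -118060/133307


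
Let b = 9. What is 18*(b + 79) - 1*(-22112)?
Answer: 23696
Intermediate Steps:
18*(b + 79) - 1*(-22112) = 18*(9 + 79) - 1*(-22112) = 18*88 + 22112 = 1584 + 22112 = 23696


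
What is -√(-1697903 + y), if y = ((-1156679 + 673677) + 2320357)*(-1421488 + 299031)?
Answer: -I*√2062353679138 ≈ -1.4361e+6*I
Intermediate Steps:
y = -2062351981235 (y = (-483002 + 2320357)*(-1122457) = 1837355*(-1122457) = -2062351981235)
-√(-1697903 + y) = -√(-1697903 - 2062351981235) = -√(-2062353679138) = -I*√2062353679138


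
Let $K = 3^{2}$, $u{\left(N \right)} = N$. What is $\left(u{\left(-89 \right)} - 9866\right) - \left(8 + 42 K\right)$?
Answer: $-10341$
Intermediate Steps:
$K = 9$
$\left(u{\left(-89 \right)} - 9866\right) - \left(8 + 42 K\right) = \left(-89 - 9866\right) - 386 = -9955 - 386 = -10341$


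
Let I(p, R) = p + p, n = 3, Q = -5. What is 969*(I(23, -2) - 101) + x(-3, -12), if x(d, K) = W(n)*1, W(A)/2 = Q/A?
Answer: -159895/3 ≈ -53298.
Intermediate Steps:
I(p, R) = 2*p
W(A) = -10/A (W(A) = 2*(-5/A) = -10/A)
x(d, K) = -10/3 (x(d, K) = -10/3*1 = -10/3)
969*(I(23, -2) - 101) + x(-3, -12) = 969*(2*23 - 101) - 10/3 = 969*(46 - 101) - 10/3 = 969*(-55) - 10/3 = -53295 - 10/3 = -159895/3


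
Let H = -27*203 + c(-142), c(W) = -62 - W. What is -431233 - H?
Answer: -425832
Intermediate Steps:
H = -5401 (H = -27*203 + (-62 - 1*(-142)) = -5481 + (-62 + 142) = -5481 + 80 = -5401)
-431233 - H = -431233 - 1*(-5401) = -431233 + 5401 = -425832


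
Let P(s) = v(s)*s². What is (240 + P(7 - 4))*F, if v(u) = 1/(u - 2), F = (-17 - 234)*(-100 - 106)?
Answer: 12874794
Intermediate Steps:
F = 51706 (F = -251*(-206) = 51706)
v(u) = 1/(-2 + u)
P(s) = s²/(-2 + s)
(240 + P(7 - 4))*F = (240 + (7 - 4)²/(-2 + (7 - 4)))*51706 = (240 + 3²/(-2 + 3))*51706 = (240 + 9/1)*51706 = (240 + 9*1)*51706 = (240 + 9)*51706 = 249*51706 = 12874794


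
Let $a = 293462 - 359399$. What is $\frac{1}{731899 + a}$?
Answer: $\frac{1}{665962} \approx 1.5016 \cdot 10^{-6}$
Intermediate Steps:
$a = -65937$
$\frac{1}{731899 + a} = \frac{1}{731899 - 65937} = \frac{1}{665962}$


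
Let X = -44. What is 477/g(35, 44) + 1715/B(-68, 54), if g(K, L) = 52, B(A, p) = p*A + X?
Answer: 210419/24154 ≈ 8.7116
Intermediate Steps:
B(A, p) = -44 + A*p (B(A, p) = p*A - 44 = A*p - 44 = -44 + A*p)
477/g(35, 44) + 1715/B(-68, 54) = 477/52 + 1715/(-44 - 68*54) = 477*(1/52) + 1715/(-44 - 3672) = 477/52 + 1715/(-3716) = 477/52 + 1715*(-1/3716) = 477/52 - 1715/3716 = 210419/24154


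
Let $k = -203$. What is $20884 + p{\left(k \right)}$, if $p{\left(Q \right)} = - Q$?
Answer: $21087$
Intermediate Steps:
$20884 + p{\left(k \right)} = 20884 - -203 = 20884 + 203 = 21087$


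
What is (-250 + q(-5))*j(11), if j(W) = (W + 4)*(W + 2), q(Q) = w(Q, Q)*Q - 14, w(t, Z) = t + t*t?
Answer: -70980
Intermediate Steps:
w(t, Z) = t + t²
q(Q) = -14 + Q²*(1 + Q) (q(Q) = (Q*(1 + Q))*Q - 14 = Q²*(1 + Q) - 14 = -14 + Q²*(1 + Q))
j(W) = (2 + W)*(4 + W) (j(W) = (4 + W)*(2 + W) = (2 + W)*(4 + W))
(-250 + q(-5))*j(11) = (-250 + (-14 + (-5)²*(1 - 5)))*(8 + 11² + 6*11) = (-250 + (-14 + 25*(-4)))*(8 + 121 + 66) = (-250 + (-14 - 100))*195 = (-250 - 114)*195 = -364*195 = -70980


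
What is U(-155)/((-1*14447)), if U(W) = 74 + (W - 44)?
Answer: 125/14447 ≈ 0.0086523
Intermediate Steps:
U(W) = 30 + W (U(W) = 74 + (-44 + W) = 30 + W)
U(-155)/((-1*14447)) = (30 - 155)/((-1*14447)) = -125/(-14447) = -125*(-1/14447) = 125/14447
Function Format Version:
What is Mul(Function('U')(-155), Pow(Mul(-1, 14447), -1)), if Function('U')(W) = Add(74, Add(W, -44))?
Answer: Rational(125, 14447) ≈ 0.0086523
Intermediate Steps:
Function('U')(W) = Add(30, W) (Function('U')(W) = Add(74, Add(-44, W)) = Add(30, W))
Mul(Function('U')(-155), Pow(Mul(-1, 14447), -1)) = Mul(Add(30, -155), Pow(Mul(-1, 14447), -1)) = Mul(-125, Pow(-14447, -1)) = Mul(-125, Rational(-1, 14447)) = Rational(125, 14447)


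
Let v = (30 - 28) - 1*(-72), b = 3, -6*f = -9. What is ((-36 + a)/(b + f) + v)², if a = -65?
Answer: 215296/81 ≈ 2658.0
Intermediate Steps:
f = 3/2 (f = -⅙*(-9) = 3/2 ≈ 1.5000)
v = 74 (v = 2 + 72 = 74)
((-36 + a)/(b + f) + v)² = ((-36 - 65)/(3 + 3/2) + 74)² = (-101/9/2 + 74)² = (-101*2/9 + 74)² = (-202/9 + 74)² = (464/9)² = 215296/81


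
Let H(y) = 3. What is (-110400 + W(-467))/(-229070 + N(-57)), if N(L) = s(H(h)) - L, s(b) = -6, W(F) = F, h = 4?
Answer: 110867/229019 ≈ 0.48410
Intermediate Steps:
N(L) = -6 - L
(-110400 + W(-467))/(-229070 + N(-57)) = (-110400 - 467)/(-229070 + (-6 - 1*(-57))) = -110867/(-229070 + (-6 + 57)) = -110867/(-229070 + 51) = -110867/(-229019) = -110867*(-1/229019) = 110867/229019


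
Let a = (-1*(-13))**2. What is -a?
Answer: -169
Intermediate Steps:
a = 169 (a = 13**2 = 169)
-a = -1*169 = -169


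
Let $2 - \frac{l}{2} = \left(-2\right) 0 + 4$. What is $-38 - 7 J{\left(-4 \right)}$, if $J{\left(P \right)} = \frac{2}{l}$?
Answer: $- \frac{69}{2} \approx -34.5$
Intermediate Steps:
$l = -4$ ($l = 4 - 2 \left(\left(-2\right) 0 + 4\right) = 4 - 2 \left(0 + 4\right) = 4 - 8 = -4$)
$J{\left(P \right)} = - \frac{1}{2}$ ($J{\left(P \right)} = \frac{2}{-4} = 2 \left(- \frac{1}{4}\right) = - \frac{1}{2}$)
$-38 - 7 J{\left(-4 \right)} = -38 - - \frac{7}{2} = -38 + \frac{7}{2} = - \frac{69}{2}$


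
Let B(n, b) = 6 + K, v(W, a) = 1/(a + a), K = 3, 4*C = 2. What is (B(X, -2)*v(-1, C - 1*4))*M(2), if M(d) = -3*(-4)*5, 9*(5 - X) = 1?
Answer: -540/7 ≈ -77.143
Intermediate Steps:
X = 44/9 (X = 5 - 1/9*1 = 5 - 1/9 = 44/9 ≈ 4.8889)
C = 1/2 (C = (1/4)*2 = 1/2 ≈ 0.50000)
M(d) = 60 (M(d) = 12*5 = 60)
v(W, a) = 1/(2*a)
B(n, b) = 9 (B(n, b) = 6 + 3 = 9)
(B(X, -2)*v(-1, C - 1*4))*M(2) = (9*(1/(2*(1/2 - 1*4))))*60 = (9*(1/(2*(1/2 - 4))))*60 = (9*(1/(2*(-7/2))))*60 = (9*((1/2)*(-2/7)))*60 = (9*(-1/7))*60 = -9/7*60 = -540/7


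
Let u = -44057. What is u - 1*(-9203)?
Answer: -34854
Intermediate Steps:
u - 1*(-9203) = -44057 - 1*(-9203) = -44057 + 9203 = -34854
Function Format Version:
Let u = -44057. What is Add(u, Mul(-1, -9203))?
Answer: -34854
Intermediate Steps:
Add(u, Mul(-1, -9203)) = Add(-44057, Mul(-1, -9203)) = Add(-44057, 9203) = -34854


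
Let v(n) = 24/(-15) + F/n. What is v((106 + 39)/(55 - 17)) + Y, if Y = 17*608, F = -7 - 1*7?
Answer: 1497956/145 ≈ 10331.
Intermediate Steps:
F = -14 (F = -7 - 7 = -14)
v(n) = -8/5 - 14/n (v(n) = 24/(-15) - 14/n = 24*(-1/15) - 14/n = -8/5 - 14/n)
Y = 10336
v((106 + 39)/(55 - 17)) + Y = (-8/5 - 14*(55 - 17)/(106 + 39)) + 10336 = (-8/5 - 14/(145/38)) + 10336 = (-8/5 - 14/(145*(1/38))) + 10336 = (-8/5 - 14/145/38) + 10336 = (-8/5 - 14*38/145) + 10336 = (-8/5 - 532/145) + 10336 = -764/145 + 10336 = 1497956/145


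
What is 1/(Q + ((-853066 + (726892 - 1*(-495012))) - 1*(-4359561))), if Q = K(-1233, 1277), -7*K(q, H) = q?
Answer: 7/33100026 ≈ 2.1148e-7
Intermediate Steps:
K(q, H) = -q/7
Q = 1233/7 (Q = -⅐*(-1233) = 1233/7 ≈ 176.14)
1/(Q + ((-853066 + (726892 - 1*(-495012))) - 1*(-4359561))) = 1/(1233/7 + ((-853066 + (726892 - 1*(-495012))) - 1*(-4359561))) = 1/(1233/7 + ((-853066 + (726892 + 495012)) + 4359561)) = 1/(1233/7 + ((-853066 + 1221904) + 4359561)) = 1/(1233/7 + (368838 + 4359561)) = 1/(1233/7 + 4728399) = 1/(33100026/7) = 7/33100026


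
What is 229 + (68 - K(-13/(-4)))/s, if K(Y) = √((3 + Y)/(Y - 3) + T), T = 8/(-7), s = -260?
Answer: 14868/65 + √1169/1820 ≈ 228.76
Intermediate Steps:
T = -8/7 (T = 8*(-⅐) = -8/7 ≈ -1.1429)
K(Y) = √(-8/7 + (3 + Y)/(-3 + Y)) (K(Y) = √((3 + Y)/(Y - 3) - 8/7) = √((3 + Y)/(-3 + Y) - 8/7) = √(-8/7 + (3 + Y)/(-3 + Y)))
229 + (68 - K(-13/(-4)))/s = 229 + (68 - √7*√((45 - (-13)/(-4))/(-3 - 13/(-4)))/7)/(-260) = 229 + (68 - √7*√((45 - (-13)*(-1)/4)/(-3 - 13*(-¼)))/7)*(-1/260) = 229 + (68 - √7*√((45 - 1*13/4)/(-3 + 13/4))/7)*(-1/260) = 229 + (68 - √7*√((45 - 13/4)/(¼))/7)*(-1/260) = 229 + (68 - √7*√(4*(167/4))/7)*(-1/260) = 229 + (68 - √7*√167/7)*(-1/260) = 229 + (68 - √1169/7)*(-1/260) = 229 + (-17/65 + √1169/1820) = 14868/65 + √1169/1820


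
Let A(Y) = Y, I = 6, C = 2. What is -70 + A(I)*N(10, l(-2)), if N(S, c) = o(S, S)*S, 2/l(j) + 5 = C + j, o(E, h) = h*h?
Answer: 5930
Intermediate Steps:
o(E, h) = h²
l(j) = 2/(-3 + j) (l(j) = 2/(-5 + (2 + j)) = 2/(-3 + j))
N(S, c) = S³ (N(S, c) = S²*S = S³)
-70 + A(I)*N(10, l(-2)) = -70 + 6*10³ = -70 + 6*1000 = -70 + 6000 = 5930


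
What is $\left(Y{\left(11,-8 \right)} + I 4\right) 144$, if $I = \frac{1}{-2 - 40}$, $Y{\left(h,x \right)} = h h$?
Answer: $\frac{121872}{7} \approx 17410.0$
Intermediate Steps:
$Y{\left(h,x \right)} = h^{2}$
$I = - \frac{1}{42}$ ($I = \frac{1}{-42} = - \frac{1}{42} \approx -0.02381$)
$\left(Y{\left(11,-8 \right)} + I 4\right) 144 = \left(11^{2} - \frac{2}{21}\right) 144 = \left(121 - \frac{2}{21}\right) 144 = \frac{2539}{21} \cdot 144 = \frac{121872}{7}$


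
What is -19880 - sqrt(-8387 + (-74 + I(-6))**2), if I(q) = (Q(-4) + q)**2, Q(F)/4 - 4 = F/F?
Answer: -19880 - sqrt(6497) ≈ -19961.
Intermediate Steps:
Q(F) = 20 (Q(F) = 16 + 4*(F/F) = 16 + 4*1 = 16 + 4 = 20)
I(q) = (20 + q)**2
-19880 - sqrt(-8387 + (-74 + I(-6))**2) = -19880 - sqrt(-8387 + (-74 + (20 - 6)**2)**2) = -19880 - sqrt(-8387 + (-74 + 14**2)**2) = -19880 - sqrt(-8387 + (-74 + 196)**2) = -19880 - sqrt(-8387 + 122**2) = -19880 - sqrt(-8387 + 14884) = -19880 - sqrt(6497)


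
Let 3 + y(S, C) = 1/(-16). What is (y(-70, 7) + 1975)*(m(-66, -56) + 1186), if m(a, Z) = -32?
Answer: 18204927/8 ≈ 2.2756e+6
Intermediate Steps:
y(S, C) = -49/16 (y(S, C) = -3 + 1/(-16) = -3 - 1/16 = -49/16)
(y(-70, 7) + 1975)*(m(-66, -56) + 1186) = (-49/16 + 1975)*(-32 + 1186) = (31551/16)*1154 = 18204927/8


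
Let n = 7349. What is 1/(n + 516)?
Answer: 1/7865 ≈ 0.00012715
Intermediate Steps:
1/(n + 516) = 1/(7349 + 516) = 1/7865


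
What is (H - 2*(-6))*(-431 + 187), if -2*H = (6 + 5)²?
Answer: 11834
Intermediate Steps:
H = -121/2 (H = -(6 + 5)²/2 = -½*11² = -½*121 = -121/2 ≈ -60.500)
(H - 2*(-6))*(-431 + 187) = (-121/2 - 2*(-6))*(-431 + 187) = (-121/2 + 12)*(-244) = -97/2*(-244) = 11834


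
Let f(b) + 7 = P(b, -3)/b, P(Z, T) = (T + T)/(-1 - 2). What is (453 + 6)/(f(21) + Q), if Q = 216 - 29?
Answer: 9639/3782 ≈ 2.5487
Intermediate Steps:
P(Z, T) = -2*T/3 (P(Z, T) = (2*T)/(-3) = (2*T)*(-1/3) = -2*T/3)
f(b) = -7 + 2/b (f(b) = -7 + (-2/3*(-3))/b = -7 + 2/b)
Q = 187
(453 + 6)/(f(21) + Q) = (453 + 6)/((-7 + 2/21) + 187) = 459/((-7 + 2*(1/21)) + 187) = 459/((-7 + 2/21) + 187) = 459/(-145/21 + 187) = 459/(3782/21) = 459*(21/3782) = 9639/3782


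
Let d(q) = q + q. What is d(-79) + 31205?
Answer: 31047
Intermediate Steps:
d(q) = 2*q
d(-79) + 31205 = 2*(-79) + 31205 = -158 + 31205 = 31047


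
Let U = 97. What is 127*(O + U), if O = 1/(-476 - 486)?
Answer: 11850751/962 ≈ 12319.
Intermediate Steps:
O = -1/962 (O = 1/(-962) = -1/962 ≈ -0.0010395)
127*(O + U) = 127*(-1/962 + 97) = 127*(93313/962) = 11850751/962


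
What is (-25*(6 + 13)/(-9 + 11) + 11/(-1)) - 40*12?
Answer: -1457/2 ≈ -728.50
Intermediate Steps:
(-25*(6 + 13)/(-9 + 11) + 11/(-1)) - 40*12 = (-25/(2/19) + 11*(-1)) - 480 = (-25/(2*(1/19)) - 11) - 480 = (-25/2/19 - 11) - 480 = (-25*19/2 - 11) - 480 = (-475/2 - 11) - 480 = -497/2 - 480 = -1457/2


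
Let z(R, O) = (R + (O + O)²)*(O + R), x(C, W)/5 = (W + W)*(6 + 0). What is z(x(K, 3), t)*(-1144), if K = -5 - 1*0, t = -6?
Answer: -64494144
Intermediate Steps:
K = -5 (K = -5 + 0 = -5)
x(C, W) = 60*W (x(C, W) = 5*((W + W)*(6 + 0)) = 5*((2*W)*6) = 5*(12*W) = 60*W)
z(R, O) = (O + R)*(R + 4*O²) (z(R, O) = (R + (2*O)²)*(O + R) = (R + 4*O²)*(O + R) = (O + R)*(R + 4*O²))
z(x(K, 3), t)*(-1144) = ((60*3)² + 4*(-6)³ - 360*3 + 4*(60*3)*(-6)²)*(-1144) = (180² + 4*(-216) - 6*180 + 4*180*36)*(-1144) = (32400 - 864 - 1080 + 25920)*(-1144) = 56376*(-1144) = -64494144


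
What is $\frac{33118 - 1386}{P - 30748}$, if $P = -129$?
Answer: $- \frac{31732}{30877} \approx -1.0277$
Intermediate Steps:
$\frac{33118 - 1386}{P - 30748} = \frac{33118 - 1386}{-129 - 30748} = \frac{31732}{-30877} = 31732 \left(- \frac{1}{30877}\right) = - \frac{31732}{30877}$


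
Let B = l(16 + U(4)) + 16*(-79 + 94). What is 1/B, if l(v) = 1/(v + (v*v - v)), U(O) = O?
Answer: 400/96001 ≈ 0.0041666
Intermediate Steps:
l(v) = v⁻² (l(v) = 1/(v + (v² - v)) = 1/(v²) = v⁻²)
B = 96001/400 (B = (16 + 4)⁻² + 16*(-79 + 94) = 20⁻² + 16*15 = 1/400 + 240 = 96001/400 ≈ 240.00)
1/B = 1/(96001/400) = 400/96001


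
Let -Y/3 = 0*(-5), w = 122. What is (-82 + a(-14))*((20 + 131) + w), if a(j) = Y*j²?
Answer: -22386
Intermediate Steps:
Y = 0 (Y = -0*(-5) = -3*0 = 0)
a(j) = 0 (a(j) = 0*j² = 0)
(-82 + a(-14))*((20 + 131) + w) = (-82 + 0)*((20 + 131) + 122) = -82*(151 + 122) = -82*273 = -22386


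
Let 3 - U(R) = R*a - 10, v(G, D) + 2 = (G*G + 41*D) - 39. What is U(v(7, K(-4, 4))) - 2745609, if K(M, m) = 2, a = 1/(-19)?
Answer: -52166234/19 ≈ -2.7456e+6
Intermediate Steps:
a = -1/19 ≈ -0.052632
v(G, D) = -41 + G² + 41*D (v(G, D) = -2 + ((G*G + 41*D) - 39) = -2 + ((G² + 41*D) - 39) = -2 + (-39 + G² + 41*D) = -41 + G² + 41*D)
U(R) = 13 + R/19 (U(R) = 3 - (R*(-1/19) - 10) = 3 - (-R/19 - 10) = 3 - (-10 - R/19) = 3 + (10 + R/19) = 13 + R/19)
U(v(7, K(-4, 4))) - 2745609 = (13 + (-41 + 7² + 41*2)/19) - 2745609 = (13 + (-41 + 49 + 82)/19) - 2745609 = (13 + (1/19)*90) - 2745609 = (13 + 90/19) - 2745609 = 337/19 - 2745609 = -52166234/19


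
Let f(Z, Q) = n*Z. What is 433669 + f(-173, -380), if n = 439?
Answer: 357722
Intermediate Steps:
f(Z, Q) = 439*Z
433669 + f(-173, -380) = 433669 + 439*(-173) = 433669 - 75947 = 357722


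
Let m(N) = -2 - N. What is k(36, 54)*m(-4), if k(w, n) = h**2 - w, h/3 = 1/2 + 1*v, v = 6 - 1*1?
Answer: 945/2 ≈ 472.50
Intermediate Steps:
v = 5 (v = 6 - 1 = 5)
h = 33/2 (h = 3*(1/2 + 1*5) = 3*(1/2 + 5) = 3*(11/2) = 33/2 ≈ 16.500)
k(w, n) = 1089/4 - w (k(w, n) = (33/2)**2 - w = 1089/4 - w)
k(36, 54)*m(-4) = (1089/4 - 1*36)*(-2 - 1*(-4)) = (1089/4 - 36)*(-2 + 4) = (945/4)*2 = 945/2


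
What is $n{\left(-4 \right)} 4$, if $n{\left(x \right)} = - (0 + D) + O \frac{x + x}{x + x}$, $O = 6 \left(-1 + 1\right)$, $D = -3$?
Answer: $12$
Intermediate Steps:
$O = 0$ ($O = 6 \cdot 0 = 0$)
$n{\left(x \right)} = 3$ ($n{\left(x \right)} = - (0 - 3) + 0 \frac{x + x}{x + x} = \left(-1\right) \left(-3\right) + 0 \frac{2 x}{2 x} = 3 + 0 \cdot 2 x \frac{1}{2 x} = 3 + 0 \cdot 1 = 3 + 0 = 3$)
$n{\left(-4 \right)} 4 = 3 \cdot 4 = 12$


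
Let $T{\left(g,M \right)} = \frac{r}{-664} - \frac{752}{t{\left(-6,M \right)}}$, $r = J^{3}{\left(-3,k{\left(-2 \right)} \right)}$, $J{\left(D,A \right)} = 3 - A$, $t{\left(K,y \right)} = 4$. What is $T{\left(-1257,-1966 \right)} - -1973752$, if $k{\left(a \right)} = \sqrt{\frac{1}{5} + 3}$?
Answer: $\frac{6552232201}{3320} + \frac{151 \sqrt{5}}{4150} \approx 1.9736 \cdot 10^{6}$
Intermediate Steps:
$k{\left(a \right)} = \frac{4 \sqrt{5}}{5}$ ($k{\left(a \right)} = \sqrt{\frac{1}{5} + 3} = \sqrt{\frac{16}{5}} = \frac{4 \sqrt{5}}{5}$)
$r = \left(3 - \frac{4 \sqrt{5}}{5}\right)^{3} \approx 1.7766$
$T{\left(g,M \right)} = - \frac{624439}{3320} + \frac{151 \sqrt{5}}{4150}$ ($T{\left(g,M \right)} = \frac{\frac{279}{5} - \frac{604 \sqrt{5}}{25}}{-664} - \frac{752}{4} = \left(\frac{279}{5} - \frac{604 \sqrt{5}}{25}\right) \left(- \frac{1}{664}\right) - 188 = \left(- \frac{279}{3320} + \frac{151 \sqrt{5}}{4150}\right) - 188 = - \frac{624439}{3320} + \frac{151 \sqrt{5}}{4150}$)
$T{\left(-1257,-1966 \right)} - -1973752 = \left(- \frac{624439}{3320} + \frac{151 \sqrt{5}}{4150}\right) - -1973752 = \left(- \frac{624439}{3320} + \frac{151 \sqrt{5}}{4150}\right) + 1973752 = \frac{6552232201}{3320} + \frac{151 \sqrt{5}}{4150}$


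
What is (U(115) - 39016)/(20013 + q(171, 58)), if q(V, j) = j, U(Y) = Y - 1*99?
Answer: -39000/20071 ≈ -1.9431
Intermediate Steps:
U(Y) = -99 + Y (U(Y) = Y - 99 = -99 + Y)
(U(115) - 39016)/(20013 + q(171, 58)) = ((-99 + 115) - 39016)/(20013 + 58) = (16 - 39016)/20071 = -39000*1/20071 = -39000/20071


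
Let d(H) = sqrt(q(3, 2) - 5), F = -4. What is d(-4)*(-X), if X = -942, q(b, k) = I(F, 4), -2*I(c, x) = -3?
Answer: 471*I*sqrt(14) ≈ 1762.3*I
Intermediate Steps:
I(c, x) = 3/2 (I(c, x) = -1/2*(-3) = 3/2)
q(b, k) = 3/2
d(H) = I*sqrt(14)/2 (d(H) = sqrt(3/2 - 5) = sqrt(-7/2) = I*sqrt(14)/2)
d(-4)*(-X) = (I*sqrt(14)/2)*(-1*(-942)) = (I*sqrt(14)/2)*942 = 471*I*sqrt(14)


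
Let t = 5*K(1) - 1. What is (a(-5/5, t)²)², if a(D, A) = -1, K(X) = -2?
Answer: 1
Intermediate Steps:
t = -11 (t = 5*(-2) - 1 = -10 - 1 = -11)
(a(-5/5, t)²)² = ((-1)²)² = 1² = 1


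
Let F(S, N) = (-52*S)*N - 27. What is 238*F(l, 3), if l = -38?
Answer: 1404438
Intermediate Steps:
F(S, N) = -27 - 52*N*S (F(S, N) = -52*N*S - 27 = -27 - 52*N*S)
238*F(l, 3) = 238*(-27 - 52*3*(-38)) = 238*(-27 + 5928) = 238*5901 = 1404438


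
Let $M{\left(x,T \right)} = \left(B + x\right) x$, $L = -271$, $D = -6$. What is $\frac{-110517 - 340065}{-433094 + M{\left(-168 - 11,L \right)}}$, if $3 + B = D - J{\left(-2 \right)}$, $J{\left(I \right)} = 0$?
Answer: $\frac{225291}{199721} \approx 1.128$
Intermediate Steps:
$B = -9$ ($B = -3 - 6 = -9$)
$M{\left(x,T \right)} = x \left(-9 + x\right)$ ($M{\left(x,T \right)} = \left(-9 + x\right) x = x \left(-9 + x\right)$)
$\frac{-110517 - 340065}{-433094 + M{\left(-168 - 11,L \right)}} = \frac{-110517 - 340065}{-433094 + \left(-168 - 11\right) \left(-9 - 179\right)} = - \frac{450582}{-433094 + \left(-168 - 11\right) \left(-9 - 179\right)} = - \frac{450582}{-433094 - 179 \left(-9 - 179\right)} = - \frac{450582}{-433094 - -33652} = - \frac{450582}{-433094 + 33652} = - \frac{450582}{-399442} = \left(-450582\right) \left(- \frac{1}{399442}\right) = \frac{225291}{199721}$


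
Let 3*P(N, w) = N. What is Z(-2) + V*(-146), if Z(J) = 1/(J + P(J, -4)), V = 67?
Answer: -78259/8 ≈ -9782.4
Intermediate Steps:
P(N, w) = N/3
Z(J) = 3/(4*J) (Z(J) = 1/(J + J/3) = 1/(4*J/3) = 3/(4*J))
Z(-2) + V*(-146) = (¾)/(-2) + 67*(-146) = (¾)*(-½) - 9782 = -3/8 - 9782 = -78259/8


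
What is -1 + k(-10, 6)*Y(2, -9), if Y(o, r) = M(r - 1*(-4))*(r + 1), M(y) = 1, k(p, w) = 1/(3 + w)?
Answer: -17/9 ≈ -1.8889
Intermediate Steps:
Y(o, r) = 1 + r (Y(o, r) = 1*(r + 1) = 1*(1 + r) = 1 + r)
-1 + k(-10, 6)*Y(2, -9) = -1 + (1 - 9)/(3 + 6) = -1 - 8/9 = -17/9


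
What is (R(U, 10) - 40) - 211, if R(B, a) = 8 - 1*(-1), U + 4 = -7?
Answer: -242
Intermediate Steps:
U = -11 (U = -4 - 7 = -11)
R(B, a) = 9 (R(B, a) = 8 + 1 = 9)
(R(U, 10) - 40) - 211 = (9 - 40) - 211 = -31 - 211 = -242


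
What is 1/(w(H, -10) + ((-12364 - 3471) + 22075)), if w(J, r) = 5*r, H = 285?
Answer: 1/6190 ≈ 0.00016155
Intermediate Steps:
1/(w(H, -10) + ((-12364 - 3471) + 22075)) = 1/(5*(-10) + ((-12364 - 3471) + 22075)) = 1/(-50 + (-15835 + 22075)) = 1/(-50 + 6240) = 1/6190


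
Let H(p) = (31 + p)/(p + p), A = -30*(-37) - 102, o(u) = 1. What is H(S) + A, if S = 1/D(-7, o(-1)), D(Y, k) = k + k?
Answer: 2079/2 ≈ 1039.5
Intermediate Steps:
D(Y, k) = 2*k
A = 1008 (A = 1110 - 102 = 1008)
S = ½ (S = 1/(2*1) = 1/2 = ½ ≈ 0.50000)
H(p) = (31 + p)/(2*p) (H(p) = (31 + p)/((2*p)) = (31 + p)*(1/(2*p)) = (31 + p)/(2*p))
H(S) + A = (31 + ½)/(2*(½)) + 1008 = (½)*2*(63/2) + 1008 = 63/2 + 1008 = 2079/2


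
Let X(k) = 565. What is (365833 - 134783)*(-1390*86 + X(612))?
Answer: -27489173750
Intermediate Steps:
(365833 - 134783)*(-1390*86 + X(612)) = (365833 - 134783)*(-1390*86 + 565) = 231050*(-119540 + 565) = 231050*(-118975) = -27489173750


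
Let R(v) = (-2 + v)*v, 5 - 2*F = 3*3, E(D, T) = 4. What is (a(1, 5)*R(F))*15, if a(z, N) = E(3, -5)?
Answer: 480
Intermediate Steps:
F = -2 (F = 5/2 - 3*3/2 = 5/2 - 1/2*9 = 5/2 - 9/2 = -2)
R(v) = v*(-2 + v)
a(z, N) = 4
(a(1, 5)*R(F))*15 = (4*(-2*(-2 - 2)))*15 = (4*(-2*(-4)))*15 = (4*8)*15 = 32*15 = 480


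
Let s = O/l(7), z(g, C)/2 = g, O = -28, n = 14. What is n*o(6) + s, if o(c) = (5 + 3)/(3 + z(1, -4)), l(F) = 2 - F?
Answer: 28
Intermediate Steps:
z(g, C) = 2*g
o(c) = 8/5 (o(c) = (5 + 3)/(3 + 2*1) = 8/(3 + 2) = 8/5)
s = 28/5 (s = -28/(2 - 1*7) = -28/(2 - 7) = -28/(-5) = -28*(-⅕) = 28/5 ≈ 5.6000)
n*o(6) + s = 14*(8/5) + 28/5 = 112/5 + 28/5 = 28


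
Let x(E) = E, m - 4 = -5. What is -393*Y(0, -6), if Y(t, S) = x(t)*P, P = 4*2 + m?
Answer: 0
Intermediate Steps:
m = -1 (m = 4 - 5 = -1)
P = 7 (P = 4*2 - 1 = 8 - 1 = 7)
Y(t, S) = 7*t (Y(t, S) = t*7 = 7*t)
-393*Y(0, -6) = -2751*0 = -393*0 = 0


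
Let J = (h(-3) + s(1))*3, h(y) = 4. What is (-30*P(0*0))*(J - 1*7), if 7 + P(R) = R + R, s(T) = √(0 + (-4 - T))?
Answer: 1050 + 630*I*√5 ≈ 1050.0 + 1408.7*I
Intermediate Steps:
s(T) = √(-4 - T)
P(R) = -7 + 2*R (P(R) = -7 + (R + R) = -7 + 2*R)
J = 12 + 3*I*√5 (J = (4 + √(-4 - 1*1))*3 = (4 + √(-4 - 1))*3 = (4 + √(-5))*3 = (4 + I*√5)*3 = 12 + 3*I*√5 ≈ 12.0 + 6.7082*I)
(-30*P(0*0))*(J - 1*7) = (-30*(-7 + 2*(0*0)))*((12 + 3*I*√5) - 1*7) = (-30*(-7 + 2*0))*((12 + 3*I*√5) - 7) = (-30*(-7 + 0))*(5 + 3*I*√5) = (-30*(-7))*(5 + 3*I*√5) = 210*(5 + 3*I*√5) = 1050 + 630*I*√5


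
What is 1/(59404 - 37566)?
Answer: 1/21838 ≈ 4.5792e-5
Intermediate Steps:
1/(59404 - 37566) = 1/21838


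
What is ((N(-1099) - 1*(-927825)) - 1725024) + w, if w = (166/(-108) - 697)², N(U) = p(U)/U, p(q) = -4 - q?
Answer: -991035721877/3204684 ≈ -3.0925e+5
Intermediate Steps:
N(U) = (-4 - U)/U
w = 1422873841/2916 (w = (166*(-1/108) - 697)² = (-83/54 - 697)² = (-37721/54)² = 1422873841/2916 ≈ 4.8795e+5)
((N(-1099) - 1*(-927825)) - 1725024) + w = (((-4 - 1*(-1099))/(-1099) - 1*(-927825)) - 1725024) + 1422873841/2916 = ((-(-4 + 1099)/1099 + 927825) - 1725024) + 1422873841/2916 = ((-1/1099*1095 + 927825) - 1725024) + 1422873841/2916 = ((-1095/1099 + 927825) - 1725024) + 1422873841/2916 = (1019678580/1099 - 1725024) + 1422873841/2916 = -876122796/1099 + 1422873841/2916 = -991035721877/3204684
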